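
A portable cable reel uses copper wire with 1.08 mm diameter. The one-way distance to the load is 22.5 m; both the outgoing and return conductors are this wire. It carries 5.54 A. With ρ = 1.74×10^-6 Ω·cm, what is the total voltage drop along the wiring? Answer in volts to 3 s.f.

ρ = 1.74×10^-6 Ω·cm = 1.74×10^-8 Ω·m
A = π(d/2)² = π(5.4000e-04 m)² = 9.161e-07 m²
Total conductor length (both ways) L = 2 × 22.5 = 45 m
R = ρL/A = (1.74×10^-8)(45)/(9.161e-07) = 0.8547 Ω
V = IR = 5.54 × 0.8547 = 4.74 V

4.74 V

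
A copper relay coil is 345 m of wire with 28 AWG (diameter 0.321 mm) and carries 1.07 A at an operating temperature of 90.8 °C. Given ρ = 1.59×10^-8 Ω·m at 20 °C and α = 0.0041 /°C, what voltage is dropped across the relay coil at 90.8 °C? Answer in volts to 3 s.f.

93.6 V

A = π(0.321/2 mm)² = π(1.6050e-04 m)² = 8.093e-08 m²
R₍20₎ = ρL/A = (1.59×10^-8)(345)/(8.093e-08) = 67.78 Ω
R₍90.8₎ = R₍20₎(1 + αΔT) = 67.78 × (1 + 0.0041×70.8) = 87.46 Ω
V = IR = 1.07 × 87.46 = 93.6 V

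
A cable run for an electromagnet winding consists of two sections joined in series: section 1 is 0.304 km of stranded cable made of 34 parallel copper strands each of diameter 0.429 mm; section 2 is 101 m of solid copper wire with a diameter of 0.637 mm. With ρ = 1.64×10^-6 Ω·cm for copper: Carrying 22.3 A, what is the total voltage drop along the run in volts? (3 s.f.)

139 V

ρ = 1.64×10^-6 Ω·cm = 1.64×10^-8 Ω·m
Section 1: A_strand = π(2.1450e-04)² = 1.445e-07 m²; R₁ = ρL/(N·A_s) = (1.64×10^-8)(304)/(34×1.445e-07) = 1.014 Ω
Section 2: A = π(d/2)² = π(3.1850e-04 m)² = 3.187e-07 m²
R₂ = (1.64×10^-8)(101)/(3.187e-07) = 5.198 Ω
R = R₁ + R₂ = 6.212 Ω
V = IR = 22.3 × 6.212 = 139 V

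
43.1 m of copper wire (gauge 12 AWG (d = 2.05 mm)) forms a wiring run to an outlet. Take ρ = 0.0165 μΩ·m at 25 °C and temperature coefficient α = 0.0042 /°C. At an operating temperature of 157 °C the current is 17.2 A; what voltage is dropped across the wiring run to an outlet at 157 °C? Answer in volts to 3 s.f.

5.76 V

ρ = 0.0165 μΩ·m = 1.65×10^-8 Ω·m
A = π(2.05/2 mm)² = π(1.0250e-03 m)² = 3.301e-06 m²
R₍25₎ = ρL/A = (1.65×10^-8)(43.1)/(3.301e-06) = 0.2155 Ω
R₍157₎ = R₍25₎(1 + αΔT) = 0.2155 × (1 + 0.0042×132) = 0.3349 Ω
V = IR = 17.2 × 0.3349 = 5.76 V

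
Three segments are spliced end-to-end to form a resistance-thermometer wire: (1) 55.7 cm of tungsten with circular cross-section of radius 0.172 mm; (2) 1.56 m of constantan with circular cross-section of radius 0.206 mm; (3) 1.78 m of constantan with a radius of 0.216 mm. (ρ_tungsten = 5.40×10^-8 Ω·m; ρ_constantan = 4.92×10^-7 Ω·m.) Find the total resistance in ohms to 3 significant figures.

Seg 1: A = πr² = π(1.7200e-04 m)² = 9.294e-08 m²
R_1 = (5.40×10^-8)(0.557)/(9.294e-08) = 0.3236 Ω
Seg 2: A = πr² = π(2.0600e-04 m)² = 1.333e-07 m²
R_2 = (4.92×10^-7)(1.56)/(1.333e-07) = 5.757 Ω
Seg 3: A = πr² = π(2.1600e-04 m)² = 1.466e-07 m²
R_3 = (4.92×10^-7)(1.78)/(1.466e-07) = 5.975 Ω
R_total = R_1 + R_2 + R_3 = 12.1 Ω

12.1 Ω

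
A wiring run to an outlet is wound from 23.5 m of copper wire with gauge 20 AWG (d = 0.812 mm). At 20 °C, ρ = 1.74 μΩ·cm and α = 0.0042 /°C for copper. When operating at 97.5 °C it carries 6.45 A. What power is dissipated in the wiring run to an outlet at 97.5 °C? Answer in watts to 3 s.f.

43.5 W

ρ = 1.74 μΩ·cm = 1.74×10^-8 Ω·m
A = π(0.812/2 mm)² = π(4.0600e-04 m)² = 5.178e-07 m²
R₍20₎ = ρL/A = (1.74×10^-8)(23.5)/(5.178e-07) = 0.7896 Ω
R₍97.5₎ = R₍20₎(1 + αΔT) = 0.7896 × (1 + 0.0042×77.5) = 1.047 Ω
P = I²R = (6.45)² × 1.047 = 43.5 W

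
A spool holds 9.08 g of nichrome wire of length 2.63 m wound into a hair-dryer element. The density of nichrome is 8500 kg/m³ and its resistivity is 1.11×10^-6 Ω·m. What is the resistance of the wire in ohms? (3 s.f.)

A = m/(density·L) = 0.00908/(8500×2.63) = 4.0617e-07 m²
R = ρL/A = (1.11×10^-6)(2.63)/(4.0617e-07) = 7.19 Ω

7.19 Ω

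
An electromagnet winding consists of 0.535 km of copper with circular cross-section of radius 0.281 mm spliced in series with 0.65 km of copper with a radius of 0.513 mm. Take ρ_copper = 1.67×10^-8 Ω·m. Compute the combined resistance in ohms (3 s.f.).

49.1 Ω

Segment 1: A = πr² = π(2.8100e-04 m)² = 2.481e-07 m²
R₁ = ρL/A = (1.67×10^-8)(535)/(2.481e-07) = 36.02 Ω
Segment 2: A = πr² = π(5.1300e-04 m)² = 8.268e-07 m²
R₂ = (1.67×10^-8)(650)/(8.268e-07) = 13.13 Ω
R = R₁ + R₂ = 49.1 Ω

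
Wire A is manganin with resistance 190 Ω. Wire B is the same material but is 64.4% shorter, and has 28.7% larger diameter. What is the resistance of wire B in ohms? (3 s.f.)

R ∝ L/d², so R_B/R_A = (1 − 64.4/100) × (1 + 28.7/100)⁻²
= 0.356 × 0.6037 = 0.2149
R_B = 0.2149 × 190 = 40.8 Ω

40.8 Ω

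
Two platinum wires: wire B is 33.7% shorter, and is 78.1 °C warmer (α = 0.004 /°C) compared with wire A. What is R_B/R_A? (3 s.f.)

0.870

R ∝ ρL/d² with ρ ∝ (1+αΔT), so R_B/R_A = (1 − 33.7/100) × (1 + 0.004×78.1)
= 0.663 × 1.312 = 0.870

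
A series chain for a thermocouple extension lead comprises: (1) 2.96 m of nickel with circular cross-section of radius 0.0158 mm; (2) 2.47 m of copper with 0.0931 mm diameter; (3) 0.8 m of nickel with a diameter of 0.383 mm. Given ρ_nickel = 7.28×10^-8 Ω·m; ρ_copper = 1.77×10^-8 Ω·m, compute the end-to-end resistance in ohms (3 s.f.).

282 Ω

Seg 1: A = πr² = π(1.5800e-05 m)² = 7.843e-10 m²
R_1 = (7.28×10^-8)(2.96)/(7.843e-10) = 274.8 Ω
Seg 2: A = π(d/2)² = π(4.6550e-05 m)² = 6.808e-09 m²
R_2 = (1.77×10^-8)(2.47)/(6.808e-09) = 6.422 Ω
Seg 3: A = π(d/2)² = π(1.9150e-04 m)² = 1.152e-07 m²
R_3 = (7.28×10^-8)(0.8)/(1.152e-07) = 0.5055 Ω
R_total = R_1 + R_2 + R_3 = 282 Ω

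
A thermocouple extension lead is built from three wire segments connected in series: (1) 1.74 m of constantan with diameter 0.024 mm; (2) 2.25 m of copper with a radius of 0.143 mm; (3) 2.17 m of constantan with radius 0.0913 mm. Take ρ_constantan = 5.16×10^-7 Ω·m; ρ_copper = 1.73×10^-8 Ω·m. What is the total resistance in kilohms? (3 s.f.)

Seg 1: A = π(d/2)² = π(1.2000e-05 m)² = 4.524e-10 m²
R_1 = (5.16×10^-7)(1.74)/(4.524e-10) = 1985 Ω
Seg 2: A = πr² = π(1.4300e-04 m)² = 6.424e-08 m²
R_2 = (1.73×10^-8)(2.25)/(6.424e-08) = 0.6059 Ω
Seg 3: A = πr² = π(9.1300e-05 m)² = 2.619e-08 m²
R_3 = (5.16×10^-7)(2.17)/(2.619e-08) = 42.76 Ω
R_total = R_1 + R_2 + R_3 = 2.03 kΩ

2.03 kΩ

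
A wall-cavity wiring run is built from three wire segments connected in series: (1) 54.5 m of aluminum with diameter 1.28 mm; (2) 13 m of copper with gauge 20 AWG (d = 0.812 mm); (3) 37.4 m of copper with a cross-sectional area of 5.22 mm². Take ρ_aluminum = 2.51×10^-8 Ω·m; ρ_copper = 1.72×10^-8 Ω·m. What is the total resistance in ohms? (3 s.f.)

1.62 Ω

Seg 1: A = π(d/2)² = π(6.4000e-04 m)² = 1.287e-06 m²
R_1 = (2.51×10^-8)(54.5)/(1.287e-06) = 1.063 Ω
Seg 2: A = π(0.812/2 mm)² = π(4.0600e-04 m)² = 5.178e-07 m²
R_2 = (1.72×10^-8)(13)/(5.178e-07) = 0.4318 Ω
Seg 3: A = 5.22 mm² = 5.220e-06 m²
R_3 = (1.72×10^-8)(37.4)/(5.220e-06) = 0.1232 Ω
R_total = R_1 + R_2 + R_3 = 1.62 Ω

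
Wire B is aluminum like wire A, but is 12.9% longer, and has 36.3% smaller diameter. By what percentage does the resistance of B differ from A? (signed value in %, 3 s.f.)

R ∝ L/d², so R_B/R_A = (1 + 12.9/100) × (1 − 36.3/100)⁻²
= 1.129 × 2.465 = 2.782
(R_B − R_A)/R_A = 2.782 − 1 = 178%

178%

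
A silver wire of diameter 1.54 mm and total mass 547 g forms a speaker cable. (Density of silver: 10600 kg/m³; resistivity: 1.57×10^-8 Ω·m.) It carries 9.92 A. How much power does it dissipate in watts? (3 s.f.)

A = π(d/2)² = π(7.7000e-04 m)² = 1.8627e-06 m²
L = m/(density·A) = 0.547/(10600×1.8627e-06) = 27.7 m
R = ρL/A = (1.57×10^-8)(27.7)/(1.8627e-06) = 0.2335 Ω
P = I²R = (9.92)² × 0.2335 = 23.0 W

23.0 W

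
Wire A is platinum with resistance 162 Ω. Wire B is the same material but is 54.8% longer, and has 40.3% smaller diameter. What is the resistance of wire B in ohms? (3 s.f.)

704 Ω

R ∝ L/d², so R_B/R_A = (1 + 54.8/100) × (1 − 40.3/100)⁻²
= 1.548 × 2.806 = 4.343
R_B = 4.343 × 162 = 704 Ω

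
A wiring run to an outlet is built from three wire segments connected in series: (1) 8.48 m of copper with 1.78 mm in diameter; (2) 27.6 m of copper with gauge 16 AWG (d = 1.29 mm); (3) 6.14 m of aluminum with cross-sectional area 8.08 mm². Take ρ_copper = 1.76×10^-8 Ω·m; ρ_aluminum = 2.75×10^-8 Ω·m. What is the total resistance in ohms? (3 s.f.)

0.453 Ω

Seg 1: A = π(d/2)² = π(8.9000e-04 m)² = 2.488e-06 m²
R_1 = (1.76×10^-8)(8.48)/(2.488e-06) = 0.05998 Ω
Seg 2: A = π(1.29/2 mm)² = π(6.4500e-04 m)² = 1.307e-06 m²
R_2 = (1.76×10^-8)(27.6)/(1.307e-06) = 0.3717 Ω
Seg 3: A = 8.08 mm² = 8.080e-06 m²
R_3 = (2.75×10^-8)(6.14)/(8.080e-06) = 0.0209 Ω
R_total = R_1 + R_2 + R_3 = 0.453 Ω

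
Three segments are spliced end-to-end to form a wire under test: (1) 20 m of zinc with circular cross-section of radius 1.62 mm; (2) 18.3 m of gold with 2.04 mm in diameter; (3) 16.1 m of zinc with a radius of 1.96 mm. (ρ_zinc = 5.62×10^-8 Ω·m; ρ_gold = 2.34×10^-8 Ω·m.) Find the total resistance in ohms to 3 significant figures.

Seg 1: A = πr² = π(1.6200e-03 m)² = 8.245e-06 m²
R_1 = (5.62×10^-8)(20)/(8.245e-06) = 0.1363 Ω
Seg 2: A = π(d/2)² = π(1.0200e-03 m)² = 3.269e-06 m²
R_2 = (2.34×10^-8)(18.3)/(3.269e-06) = 0.131 Ω
Seg 3: A = πr² = π(1.9600e-03 m)² = 1.207e-05 m²
R_3 = (5.62×10^-8)(16.1)/(1.207e-05) = 0.07497 Ω
R_total = R_1 + R_2 + R_3 = 0.342 Ω

0.342 Ω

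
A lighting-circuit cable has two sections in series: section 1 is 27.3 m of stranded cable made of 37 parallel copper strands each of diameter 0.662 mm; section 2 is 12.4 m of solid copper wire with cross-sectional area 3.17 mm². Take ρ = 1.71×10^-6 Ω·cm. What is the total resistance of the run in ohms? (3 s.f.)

0.104 Ω

ρ = 1.71×10^-6 Ω·cm = 1.71×10^-8 Ω·m
Section 1: A_strand = π(3.3100e-04)² = 3.442e-07 m²; R₁ = ρL/(N·A_s) = (1.71×10^-8)(27.3)/(37×3.442e-07) = 0.03666 Ω
Section 2: A = 3.17 mm² = 3.170e-06 m²
R₂ = (1.71×10^-8)(12.4)/(3.170e-06) = 0.06689 Ω
R = R₁ + R₂ = 0.104 Ω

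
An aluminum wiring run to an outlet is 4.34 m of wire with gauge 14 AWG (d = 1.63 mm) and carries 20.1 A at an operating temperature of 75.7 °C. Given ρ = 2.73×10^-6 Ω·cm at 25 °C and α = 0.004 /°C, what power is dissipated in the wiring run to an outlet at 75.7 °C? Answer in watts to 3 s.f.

27.6 W

ρ = 2.73×10^-6 Ω·cm = 2.73×10^-8 Ω·m
A = π(1.63/2 mm)² = π(8.1500e-04 m)² = 2.087e-06 m²
R₍25₎ = ρL/A = (2.73×10^-8)(4.34)/(2.087e-06) = 0.05678 Ω
R₍75.7₎ = R₍25₎(1 + αΔT) = 0.05678 × (1 + 0.004×50.7) = 0.06829 Ω
P = I²R = (20.1)² × 0.06829 = 27.6 W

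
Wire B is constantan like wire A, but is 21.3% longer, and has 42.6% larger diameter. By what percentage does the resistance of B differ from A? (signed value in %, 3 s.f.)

-40.3%

R ∝ L/d², so R_B/R_A = (1 + 21.3/100) × (1 + 42.6/100)⁻²
= 1.213 × 0.4918 = 0.5965
(R_B − R_A)/R_A = 0.5965 − 1 = -40.3%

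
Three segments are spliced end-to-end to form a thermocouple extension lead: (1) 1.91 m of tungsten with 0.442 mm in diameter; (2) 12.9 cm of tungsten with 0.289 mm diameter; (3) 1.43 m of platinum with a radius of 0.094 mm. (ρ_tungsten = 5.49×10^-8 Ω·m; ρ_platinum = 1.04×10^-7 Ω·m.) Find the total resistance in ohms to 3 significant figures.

Seg 1: A = π(d/2)² = π(2.2100e-04 m)² = 1.534e-07 m²
R_1 = (5.49×10^-8)(1.91)/(1.534e-07) = 0.6834 Ω
Seg 2: A = π(d/2)² = π(1.4450e-04 m)² = 6.560e-08 m²
R_2 = (5.49×10^-8)(0.129)/(6.560e-08) = 0.108 Ω
Seg 3: A = πr² = π(9.4000e-05 m)² = 2.776e-08 m²
R_3 = (1.04×10^-7)(1.43)/(2.776e-08) = 5.358 Ω
R_total = R_1 + R_2 + R_3 = 6.15 Ω

6.15 Ω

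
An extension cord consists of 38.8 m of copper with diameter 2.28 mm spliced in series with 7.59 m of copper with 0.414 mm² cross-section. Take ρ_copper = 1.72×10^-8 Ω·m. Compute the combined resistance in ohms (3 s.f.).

0.479 Ω

Segment 1: A = π(d/2)² = π(1.1400e-03 m)² = 4.083e-06 m²
R₁ = ρL/A = (1.72×10^-8)(38.8)/(4.083e-06) = 0.1635 Ω
Segment 2: A = 0.414 mm² = 4.140e-07 m²
R₂ = (1.72×10^-8)(7.59)/(4.140e-07) = 0.3153 Ω
R = R₁ + R₂ = 0.479 Ω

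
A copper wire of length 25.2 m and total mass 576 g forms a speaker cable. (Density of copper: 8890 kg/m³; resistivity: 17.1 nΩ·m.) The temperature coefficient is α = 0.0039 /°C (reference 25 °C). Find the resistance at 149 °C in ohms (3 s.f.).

ρ = 17.1 nΩ·m = 1.71×10^-8 Ω·m
A = m/(density·L) = 0.576/(8890×25.2) = 2.5711e-06 m²
R = ρL/A = (1.71×10^-8)(25.2)/(2.5711e-06) = 0.1676 Ω
R(149 °C) = 0.1676 × (1 + 0.0039×124) = 0.249 Ω

0.249 Ω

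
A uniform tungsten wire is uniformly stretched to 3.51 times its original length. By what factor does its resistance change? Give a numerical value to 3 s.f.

Volume constant ⇒ A' = A/k with k = 3.51. R' = ρ(kL)/(A/k) = k²R.
Factor = 12.3

12.3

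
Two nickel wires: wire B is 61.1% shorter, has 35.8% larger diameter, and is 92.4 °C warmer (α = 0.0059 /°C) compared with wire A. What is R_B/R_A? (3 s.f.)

0.326

R ∝ ρL/d² with ρ ∝ (1+αΔT), so R_B/R_A = (1 − 61.1/100) × (1 + 35.8/100)⁻² × (1 + 0.0059×92.4)
= 0.389 × 0.5423 × 1.545 = 0.326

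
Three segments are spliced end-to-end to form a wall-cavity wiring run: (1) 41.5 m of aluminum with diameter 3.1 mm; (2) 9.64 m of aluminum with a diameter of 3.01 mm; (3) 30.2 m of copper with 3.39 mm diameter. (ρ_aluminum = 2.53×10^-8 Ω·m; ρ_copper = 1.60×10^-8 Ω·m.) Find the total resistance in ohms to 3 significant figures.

0.227 Ω

Seg 1: A = π(d/2)² = π(1.5500e-03 m)² = 7.548e-06 m²
R_1 = (2.53×10^-8)(41.5)/(7.548e-06) = 0.1391 Ω
Seg 2: A = π(d/2)² = π(1.5050e-03 m)² = 7.116e-06 m²
R_2 = (2.53×10^-8)(9.64)/(7.116e-06) = 0.03427 Ω
Seg 3: A = π(d/2)² = π(1.6950e-03 m)² = 9.026e-06 m²
R_3 = (1.60×10^-8)(30.2)/(9.026e-06) = 0.05353 Ω
R_total = R_1 + R_2 + R_3 = 0.227 Ω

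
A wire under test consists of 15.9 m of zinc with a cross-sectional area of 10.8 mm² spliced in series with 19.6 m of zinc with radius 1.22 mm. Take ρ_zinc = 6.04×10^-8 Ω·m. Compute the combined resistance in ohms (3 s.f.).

0.342 Ω

Segment 1: A = 10.8 mm² = 1.080e-05 m²
R₁ = ρL/A = (6.04×10^-8)(15.9)/(1.080e-05) = 0.08892 Ω
Segment 2: A = πr² = π(1.2200e-03 m)² = 4.676e-06 m²
R₂ = (6.04×10^-8)(19.6)/(4.676e-06) = 0.2532 Ω
R = R₁ + R₂ = 0.342 Ω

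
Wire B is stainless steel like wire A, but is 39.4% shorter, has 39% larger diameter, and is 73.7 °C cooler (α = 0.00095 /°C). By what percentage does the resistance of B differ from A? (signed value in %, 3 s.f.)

-70.8%

R ∝ ρL/d² with ρ ∝ (1+αΔT), so R_B/R_A = (1 − 39.4/100) × (1 + 39/100)⁻² × (1 − 0.00095×73.7)
= 0.606 × 0.5176 × 0.93 = 0.2917
(R_B − R_A)/R_A = 0.2917 − 1 = -70.8%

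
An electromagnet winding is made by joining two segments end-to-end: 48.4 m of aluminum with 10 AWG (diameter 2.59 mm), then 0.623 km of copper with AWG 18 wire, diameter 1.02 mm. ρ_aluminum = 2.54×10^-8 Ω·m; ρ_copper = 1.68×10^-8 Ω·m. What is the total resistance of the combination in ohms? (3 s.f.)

Segment 1: A = π(2.59/2 mm)² = π(1.2950e-03 m)² = 5.269e-06 m²
R₁ = ρL/A = (2.54×10^-8)(48.4)/(5.269e-06) = 0.2333 Ω
Segment 2: A = π(1.02/2 mm)² = π(5.1000e-04 m)² = 8.171e-07 m²
R₂ = (1.68×10^-8)(623)/(8.171e-07) = 12.81 Ω
R = R₁ + R₂ = 13.0 Ω

13.0 Ω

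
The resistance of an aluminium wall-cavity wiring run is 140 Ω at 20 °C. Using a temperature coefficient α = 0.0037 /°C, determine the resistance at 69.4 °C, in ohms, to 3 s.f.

166 Ω

ΔT = 69.4 − 20 = 49.4 °C
R = R₀(1 + αΔT) = 140 × (1 + 0.0037×49.4) = 140 × 1.183 = 166 Ω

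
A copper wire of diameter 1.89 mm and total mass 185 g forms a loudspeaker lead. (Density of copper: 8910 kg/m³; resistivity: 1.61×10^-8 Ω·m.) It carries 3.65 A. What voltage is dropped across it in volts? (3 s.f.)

A = π(d/2)² = π(9.4500e-04 m)² = 2.8055e-06 m²
L = m/(density·A) = 0.185/(8910×2.8055e-06) = 7.401 m
R = ρL/A = (1.61×10^-8)(7.401)/(2.8055e-06) = 0.04247 Ω
V = IR = 3.65 × 0.04247 = 0.155 V

0.155 V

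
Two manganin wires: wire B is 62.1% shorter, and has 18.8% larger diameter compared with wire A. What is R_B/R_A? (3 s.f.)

0.269

R ∝ L/d², so R_B/R_A = (1 − 62.1/100) × (1 + 18.8/100)⁻²
= 0.379 × 0.7085 = 0.269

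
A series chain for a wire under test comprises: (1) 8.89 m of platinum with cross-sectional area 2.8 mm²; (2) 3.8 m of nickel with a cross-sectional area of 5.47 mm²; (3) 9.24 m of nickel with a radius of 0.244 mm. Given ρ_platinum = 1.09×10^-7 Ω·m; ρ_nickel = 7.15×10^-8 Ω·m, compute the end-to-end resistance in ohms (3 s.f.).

Seg 1: A = 2.8 mm² = 2.800e-06 m²
R_1 = (1.09×10^-7)(8.89)/(2.800e-06) = 0.3461 Ω
Seg 2: A = 5.47 mm² = 5.470e-06 m²
R_2 = (7.15×10^-8)(3.8)/(5.470e-06) = 0.04967 Ω
Seg 3: A = πr² = π(2.4400e-04 m)² = 1.870e-07 m²
R_3 = (7.15×10^-8)(9.24)/(1.870e-07) = 3.532 Ω
R_total = R_1 + R_2 + R_3 = 3.93 Ω

3.93 Ω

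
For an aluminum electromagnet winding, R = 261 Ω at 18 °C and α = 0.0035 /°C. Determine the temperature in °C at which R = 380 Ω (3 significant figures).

148 °C

R = R₀(1 + α(T − T₀)) ⇒ T = T₀ + (R/R₀ − 1)/α
T = 18 + (380/261 − 1)/0.0035 = 18 + (0.4559)/0.0035 = 148 °C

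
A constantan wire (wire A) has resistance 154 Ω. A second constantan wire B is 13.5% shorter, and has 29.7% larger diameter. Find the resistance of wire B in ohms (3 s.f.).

R ∝ L/d², so R_B/R_A = (1 − 13.5/100) × (1 + 29.7/100)⁻²
= 0.865 × 0.5945 = 0.5142
R_B = 0.5142 × 154 = 79.2 Ω

79.2 Ω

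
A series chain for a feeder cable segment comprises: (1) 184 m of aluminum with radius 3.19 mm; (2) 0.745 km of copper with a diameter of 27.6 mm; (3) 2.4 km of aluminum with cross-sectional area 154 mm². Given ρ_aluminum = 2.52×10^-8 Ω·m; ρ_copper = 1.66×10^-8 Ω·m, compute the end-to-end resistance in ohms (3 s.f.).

0.558 Ω

Seg 1: A = πr² = π(3.1900e-03 m)² = 3.197e-05 m²
R_1 = (2.52×10^-8)(184)/(3.197e-05) = 0.145 Ω
Seg 2: A = π(d/2)² = π(1.3800e-02 m)² = 5.983e-04 m²
R_2 = (1.66×10^-8)(745)/(5.983e-04) = 0.02067 Ω
Seg 3: A = 154 mm² = 1.540e-04 m²
R_3 = (2.52×10^-8)(2400)/(1.540e-04) = 0.3927 Ω
R_total = R_1 + R_2 + R_3 = 0.558 Ω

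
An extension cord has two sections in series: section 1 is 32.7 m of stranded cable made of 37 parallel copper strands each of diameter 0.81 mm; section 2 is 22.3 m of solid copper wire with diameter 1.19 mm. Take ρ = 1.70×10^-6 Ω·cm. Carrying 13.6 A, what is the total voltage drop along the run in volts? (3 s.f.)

ρ = 1.70×10^-6 Ω·cm = 1.70×10^-8 Ω·m
Section 1: A_strand = π(4.0500e-04)² = 5.153e-07 m²; R₁ = ρL/(N·A_s) = (1.70×10^-8)(32.7)/(37×5.153e-07) = 0.02916 Ω
Section 2: A = π(d/2)² = π(5.9500e-04 m)² = 1.112e-06 m²
R₂ = (1.70×10^-8)(22.3)/(1.112e-06) = 0.3409 Ω
R = R₁ + R₂ = 0.37 Ω
V = IR = 13.6 × 0.37 = 5.03 V

5.03 V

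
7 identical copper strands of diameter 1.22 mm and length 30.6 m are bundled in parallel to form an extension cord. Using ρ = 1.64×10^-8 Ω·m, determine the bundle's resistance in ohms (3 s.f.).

0.0613 Ω

A_strand = π(6.1000e-04 m)² = 1.169e-06 m²
R_strand = ρL/A = (1.64×10^-8)(30.6)/(1.169e-06) = 0.4293 Ω
R_total = R_strand/N = 0.4293/7 = 0.0613 Ω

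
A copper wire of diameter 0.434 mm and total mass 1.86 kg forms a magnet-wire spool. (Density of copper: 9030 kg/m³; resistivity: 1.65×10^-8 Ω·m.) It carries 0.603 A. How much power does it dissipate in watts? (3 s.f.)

56.5 W

A = π(d/2)² = π(2.1700e-04 m)² = 1.4793e-07 m²
L = m/(density·A) = 1.86/(9030×1.4793e-07) = 1392 m
R = ρL/A = (1.65×10^-8)(1392)/(1.4793e-07) = 155.3 Ω
P = I²R = (0.603)² × 155.3 = 56.5 W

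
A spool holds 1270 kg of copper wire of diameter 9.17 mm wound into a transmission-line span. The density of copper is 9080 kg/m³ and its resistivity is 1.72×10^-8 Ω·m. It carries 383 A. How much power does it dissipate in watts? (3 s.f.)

80900 W

A = π(d/2)² = π(4.5850e-03 m)² = 6.6043e-05 m²
L = m/(density·A) = 1270/(9080×6.6043e-05) = 2118 m
R = ρL/A = (1.72×10^-8)(2118)/(6.6043e-05) = 0.5516 Ω
P = I²R = (383)² × 0.5516 = 80900 W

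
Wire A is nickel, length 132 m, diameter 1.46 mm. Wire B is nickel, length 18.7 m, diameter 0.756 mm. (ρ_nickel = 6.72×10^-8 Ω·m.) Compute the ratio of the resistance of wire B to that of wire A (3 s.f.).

R ∝ ρL/d², so R_B/R_A = (L_B/L_A) × (d_A/d_B)²
= (18.7/132) × (1.46/0.756)² = 0.528

0.528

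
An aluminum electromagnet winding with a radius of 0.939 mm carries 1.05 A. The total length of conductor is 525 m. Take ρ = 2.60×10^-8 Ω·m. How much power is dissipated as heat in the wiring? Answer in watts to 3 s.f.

A = πr² = π(9.3900e-04 m)² = 2.770e-06 m²
R = ρL/A = (2.60×10^-8)(525)/(2.770e-06) = 4.928 Ω
P = I²R = (1.05)² × 4.928 = 5.43 W

5.43 W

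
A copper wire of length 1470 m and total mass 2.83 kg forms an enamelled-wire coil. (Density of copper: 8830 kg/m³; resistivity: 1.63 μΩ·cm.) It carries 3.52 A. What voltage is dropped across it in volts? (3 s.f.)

387 V

ρ = 1.63 μΩ·cm = 1.63×10^-8 Ω·m
A = m/(density·L) = 2.83/(8830×1470) = 2.1803e-07 m²
R = ρL/A = (1.63×10^-8)(1470)/(2.1803e-07) = 109.9 Ω
V = IR = 3.52 × 109.9 = 387 V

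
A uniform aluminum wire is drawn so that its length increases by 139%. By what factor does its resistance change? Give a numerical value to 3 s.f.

k = 1 + 139/100 = 2.39; volume constant ⇒ A' = A/k, so R' = k²R.
Factor = 5.71

5.71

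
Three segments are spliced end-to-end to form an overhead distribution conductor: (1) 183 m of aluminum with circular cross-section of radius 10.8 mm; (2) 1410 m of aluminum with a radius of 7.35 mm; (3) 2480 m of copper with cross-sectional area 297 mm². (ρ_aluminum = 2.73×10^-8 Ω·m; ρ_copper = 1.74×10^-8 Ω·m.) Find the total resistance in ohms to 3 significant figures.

0.386 Ω

Seg 1: A = πr² = π(1.0800e-02 m)² = 3.664e-04 m²
R_1 = (2.73×10^-8)(183)/(3.664e-04) = 0.01363 Ω
Seg 2: A = πr² = π(7.3500e-03 m)² = 1.697e-04 m²
R_2 = (2.73×10^-8)(1410)/(1.697e-04) = 0.2268 Ω
Seg 3: A = 297 mm² = 2.970e-04 m²
R_3 = (1.74×10^-8)(2480)/(2.970e-04) = 0.1453 Ω
R_total = R_1 + R_2 + R_3 = 0.386 Ω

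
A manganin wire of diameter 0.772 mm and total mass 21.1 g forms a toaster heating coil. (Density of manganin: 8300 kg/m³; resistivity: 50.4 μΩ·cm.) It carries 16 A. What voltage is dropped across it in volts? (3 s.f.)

93.6 V

ρ = 50.4 μΩ·cm = 5.04×10^-7 Ω·m
A = π(d/2)² = π(3.8600e-04 m)² = 4.6808e-07 m²
L = m/(density·A) = 0.0211/(8300×4.6808e-07) = 5.431 m
R = ρL/A = (5.04×10^-7)(5.431)/(4.6808e-07) = 5.848 Ω
V = IR = 16 × 5.848 = 93.6 V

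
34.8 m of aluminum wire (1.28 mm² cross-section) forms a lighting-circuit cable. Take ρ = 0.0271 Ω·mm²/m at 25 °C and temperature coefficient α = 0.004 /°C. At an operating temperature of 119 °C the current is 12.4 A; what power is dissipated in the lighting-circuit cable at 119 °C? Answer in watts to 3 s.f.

ρ = 0.0271 Ω·mm²/m = 2.71×10^-8 Ω·m
A = 1.28 mm² = 1.280e-06 m²
R₍25₎ = ρL/A = (2.71×10^-8)(34.8)/(1.280e-06) = 0.7368 Ω
R₍119₎ = R₍25₎(1 + αΔT) = 0.7368 × (1 + 0.004×94) = 1.014 Ω
P = I²R = (12.4)² × 1.014 = 156 W

156 W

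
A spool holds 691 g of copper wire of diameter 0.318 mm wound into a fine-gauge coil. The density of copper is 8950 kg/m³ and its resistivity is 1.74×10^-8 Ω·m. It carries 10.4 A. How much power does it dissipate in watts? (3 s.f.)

23000 W

A = π(d/2)² = π(1.5900e-04 m)² = 7.9423e-08 m²
L = m/(density·A) = 0.691/(8950×7.9423e-08) = 972.1 m
R = ρL/A = (1.74×10^-8)(972.1)/(7.9423e-08) = 213 Ω
P = I²R = (10.4)² × 213 = 23000 W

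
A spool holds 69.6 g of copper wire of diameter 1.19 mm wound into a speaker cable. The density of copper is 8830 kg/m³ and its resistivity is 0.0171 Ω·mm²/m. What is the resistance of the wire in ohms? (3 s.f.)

ρ = 0.0171 Ω·mm²/m = 1.71×10^-8 Ω·m
A = π(d/2)² = π(5.9500e-04 m)² = 1.1122e-06 m²
L = m/(density·A) = 0.0696/(8830×1.1122e-06) = 7.087 m
R = ρL/A = (1.71×10^-8)(7.087)/(1.1122e-06) = 0.109 Ω

0.109 Ω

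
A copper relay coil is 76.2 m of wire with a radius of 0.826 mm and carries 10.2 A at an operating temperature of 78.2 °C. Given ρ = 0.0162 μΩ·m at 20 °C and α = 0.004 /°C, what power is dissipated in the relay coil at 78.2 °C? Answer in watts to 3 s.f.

73.9 W

ρ = 0.0162 μΩ·m = 1.62×10^-8 Ω·m
A = πr² = π(8.2600e-04 m)² = 2.143e-06 m²
R₍20₎ = ρL/A = (1.62×10^-8)(76.2)/(2.143e-06) = 0.5759 Ω
R₍78.2₎ = R₍20₎(1 + αΔT) = 0.5759 × (1 + 0.004×58.2) = 0.71 Ω
P = I²R = (10.2)² × 0.71 = 73.9 W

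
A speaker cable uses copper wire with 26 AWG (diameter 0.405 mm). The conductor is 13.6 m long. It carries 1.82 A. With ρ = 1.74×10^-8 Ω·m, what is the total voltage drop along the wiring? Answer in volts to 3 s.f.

A = π(0.405/2 mm)² = π(2.0250e-04 m)² = 1.288e-07 m²
R = ρL/A = (1.74×10^-8)(13.6)/(1.288e-07) = 1.837 Ω
V = IR = 1.82 × 1.837 = 3.34 V

3.34 V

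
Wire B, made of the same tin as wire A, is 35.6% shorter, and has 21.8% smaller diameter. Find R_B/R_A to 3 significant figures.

1.05

R ∝ L/d², so R_B/R_A = (1 − 35.6/100) × (1 − 21.8/100)⁻²
= 0.644 × 1.635 = 1.05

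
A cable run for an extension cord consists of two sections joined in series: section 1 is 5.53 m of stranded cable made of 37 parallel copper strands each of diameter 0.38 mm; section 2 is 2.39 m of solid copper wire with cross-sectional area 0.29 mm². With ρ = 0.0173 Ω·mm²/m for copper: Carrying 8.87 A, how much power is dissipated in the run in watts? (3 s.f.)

ρ = 0.0173 Ω·mm²/m = 1.73×10^-8 Ω·m
Section 1: A_strand = π(1.9000e-04)² = 1.134e-07 m²; R₁ = ρL/(N·A_s) = (1.73×10^-8)(5.53)/(37×1.134e-07) = 0.0228 Ω
Section 2: A = 0.29 mm² = 2.900e-07 m²
R₂ = (1.73×10^-8)(2.39)/(2.900e-07) = 0.1426 Ω
R = R₁ + R₂ = 0.1654 Ω
P = I²R = (8.87)² × 0.1654 = 13.0 W

13.0 W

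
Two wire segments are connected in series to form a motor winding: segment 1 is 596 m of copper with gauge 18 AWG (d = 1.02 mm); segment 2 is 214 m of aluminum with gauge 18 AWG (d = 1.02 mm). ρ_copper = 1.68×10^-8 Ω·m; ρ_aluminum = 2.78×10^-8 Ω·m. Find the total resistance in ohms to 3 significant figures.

19.5 Ω

Segment 1: A = π(1.02/2 mm)² = π(5.1000e-04 m)² = 8.171e-07 m²
R₁ = ρL/A = (1.68×10^-8)(596)/(8.171e-07) = 12.25 Ω
R₂ = (2.78×10^-8)(214)/(8.171e-07) = 7.281 Ω
R = R₁ + R₂ = 19.5 Ω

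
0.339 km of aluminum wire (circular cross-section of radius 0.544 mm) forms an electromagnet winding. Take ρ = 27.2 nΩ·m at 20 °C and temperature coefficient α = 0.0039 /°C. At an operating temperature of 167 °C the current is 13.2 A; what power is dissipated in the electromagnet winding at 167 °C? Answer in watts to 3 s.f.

ρ = 27.2 nΩ·m = 2.72×10^-8 Ω·m
A = πr² = π(5.4400e-04 m)² = 9.297e-07 m²
R₍20₎ = ρL/A = (2.72×10^-8)(339)/(9.297e-07) = 9.918 Ω
R₍167₎ = R₍20₎(1 + αΔT) = 9.918 × (1 + 0.0039×147) = 15.6 Ω
P = I²R = (13.2)² × 15.6 = 2720 W

2720 W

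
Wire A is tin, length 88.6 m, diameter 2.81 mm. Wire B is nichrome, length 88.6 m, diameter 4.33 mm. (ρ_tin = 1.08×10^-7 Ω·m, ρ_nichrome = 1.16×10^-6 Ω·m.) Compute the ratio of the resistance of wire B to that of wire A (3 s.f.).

R ∝ ρL/d², so R_B/R_A = (ρ_B/ρ_A) × (d_A/d_B)²
= (1.16×10^-6/1.08×10^-7) × (2.81/4.33)² = 4.52

4.52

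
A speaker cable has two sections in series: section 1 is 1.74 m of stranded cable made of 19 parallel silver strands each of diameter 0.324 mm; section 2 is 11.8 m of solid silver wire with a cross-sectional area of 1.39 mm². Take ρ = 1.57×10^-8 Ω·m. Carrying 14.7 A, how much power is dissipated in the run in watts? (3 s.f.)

Section 1: A_strand = π(1.6200e-04)² = 8.245e-08 m²; R₁ = ρL/(N·A_s) = (1.57×10^-8)(1.74)/(19×8.245e-08) = 0.01744 Ω
Section 2: A = 1.39 mm² = 1.390e-06 m²
R₂ = (1.57×10^-8)(11.8)/(1.390e-06) = 0.1333 Ω
R = R₁ + R₂ = 0.1507 Ω
P = I²R = (14.7)² × 0.1507 = 32.6 W

32.6 W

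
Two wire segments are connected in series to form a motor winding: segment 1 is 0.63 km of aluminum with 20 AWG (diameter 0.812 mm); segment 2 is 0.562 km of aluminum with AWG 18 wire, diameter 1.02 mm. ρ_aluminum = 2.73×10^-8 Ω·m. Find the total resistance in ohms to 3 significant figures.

Segment 1: A = π(0.812/2 mm)² = π(4.0600e-04 m)² = 5.178e-07 m²
R₁ = ρL/A = (2.73×10^-8)(630)/(5.178e-07) = 33.21 Ω
Segment 2: A = π(1.02/2 mm)² = π(5.1000e-04 m)² = 8.171e-07 m²
R₂ = (2.73×10^-8)(562)/(8.171e-07) = 18.78 Ω
R = R₁ + R₂ = 52.0 Ω

52.0 Ω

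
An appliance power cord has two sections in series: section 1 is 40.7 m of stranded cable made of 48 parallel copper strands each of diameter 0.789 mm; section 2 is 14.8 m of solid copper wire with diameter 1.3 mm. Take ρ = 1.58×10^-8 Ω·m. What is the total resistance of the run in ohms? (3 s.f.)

Section 1: A_strand = π(3.9450e-04)² = 4.889e-07 m²; R₁ = ρL/(N·A_s) = (1.58×10^-8)(40.7)/(48×4.889e-07) = 0.0274 Ω
Section 2: A = π(d/2)² = π(6.5000e-04 m)² = 1.327e-06 m²
R₂ = (1.58×10^-8)(14.8)/(1.327e-06) = 0.1762 Ω
R = R₁ + R₂ = 0.204 Ω

0.204 Ω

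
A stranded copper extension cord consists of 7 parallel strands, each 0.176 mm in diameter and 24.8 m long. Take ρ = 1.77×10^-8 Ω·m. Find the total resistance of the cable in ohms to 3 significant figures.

A_strand = π(8.8000e-05 m)² = 2.433e-08 m²
R_strand = ρL/A = (1.77×10^-8)(24.8)/(2.433e-08) = 18.04 Ω
R_total = R_strand/N = 18.04/7 = 2.58 Ω

2.58 Ω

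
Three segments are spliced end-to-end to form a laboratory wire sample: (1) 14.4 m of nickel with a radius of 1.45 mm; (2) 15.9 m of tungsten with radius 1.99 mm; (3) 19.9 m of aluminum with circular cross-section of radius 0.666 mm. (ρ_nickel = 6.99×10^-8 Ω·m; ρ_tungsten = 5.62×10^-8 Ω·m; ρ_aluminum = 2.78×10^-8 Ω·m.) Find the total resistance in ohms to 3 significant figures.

Seg 1: A = πr² = π(1.4500e-03 m)² = 6.605e-06 m²
R_1 = (6.99×10^-8)(14.4)/(6.605e-06) = 0.1524 Ω
Seg 2: A = πr² = π(1.9900e-03 m)² = 1.244e-05 m²
R_2 = (5.62×10^-8)(15.9)/(1.244e-05) = 0.07183 Ω
Seg 3: A = πr² = π(6.6600e-04 m)² = 1.393e-06 m²
R_3 = (2.78×10^-8)(19.9)/(1.393e-06) = 0.397 Ω
R_total = R_1 + R_2 + R_3 = 0.621 Ω

0.621 Ω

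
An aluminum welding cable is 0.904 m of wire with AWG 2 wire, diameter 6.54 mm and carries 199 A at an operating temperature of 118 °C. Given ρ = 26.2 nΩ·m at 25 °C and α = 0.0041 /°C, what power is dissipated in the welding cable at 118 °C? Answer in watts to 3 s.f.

38.6 W

ρ = 26.2 nΩ·m = 2.62×10^-8 Ω·m
A = π(6.54/2 mm)² = π(3.2700e-03 m)² = 3.359e-05 m²
R₍25₎ = ρL/A = (2.62×10^-8)(0.904)/(3.359e-05) = 7.051×10^-4 Ω
R₍118₎ = R₍25₎(1 + αΔT) = 7.051×10^-4 × (1 + 0.0041×93) = 9.739×10^-4 Ω
P = I²R = (199)² × 9.739×10^-4 = 38.6 W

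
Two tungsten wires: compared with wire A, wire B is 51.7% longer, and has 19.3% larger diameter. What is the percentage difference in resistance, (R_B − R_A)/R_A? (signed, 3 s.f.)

R ∝ L/d², so R_B/R_A = (1 + 51.7/100) × (1 + 19.3/100)⁻²
= 1.517 × 0.7026 = 1.066
(R_B − R_A)/R_A = 1.066 − 1 = 6.59%

6.59%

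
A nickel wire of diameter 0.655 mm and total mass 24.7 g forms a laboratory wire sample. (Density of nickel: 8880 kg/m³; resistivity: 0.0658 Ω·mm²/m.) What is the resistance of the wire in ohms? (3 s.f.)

1.61 Ω

ρ = 0.0658 Ω·mm²/m = 6.58×10^-8 Ω·m
A = π(d/2)² = π(3.2750e-04 m)² = 3.3696e-07 m²
L = m/(density·A) = 0.0247/(8880×3.3696e-07) = 8.255 m
R = ρL/A = (6.58×10^-8)(8.255)/(3.3696e-07) = 1.61 Ω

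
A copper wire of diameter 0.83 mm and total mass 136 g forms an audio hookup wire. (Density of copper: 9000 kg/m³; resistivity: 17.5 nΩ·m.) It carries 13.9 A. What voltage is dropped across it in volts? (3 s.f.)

12.6 V

ρ = 17.5 nΩ·m = 1.75×10^-8 Ω·m
A = π(d/2)² = π(4.1500e-04 m)² = 5.4106e-07 m²
L = m/(density·A) = 0.136/(9000×5.4106e-07) = 27.93 m
R = ρL/A = (1.75×10^-8)(27.93)/(5.4106e-07) = 0.9033 Ω
V = IR = 13.9 × 0.9033 = 12.6 V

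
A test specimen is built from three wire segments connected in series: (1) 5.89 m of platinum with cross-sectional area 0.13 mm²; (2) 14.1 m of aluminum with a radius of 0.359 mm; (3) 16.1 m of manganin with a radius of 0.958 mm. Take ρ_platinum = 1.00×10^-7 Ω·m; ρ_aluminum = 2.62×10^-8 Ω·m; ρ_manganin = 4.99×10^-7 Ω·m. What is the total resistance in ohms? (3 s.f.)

Seg 1: A = 0.13 mm² = 1.300e-07 m²
R_1 = (1.00×10^-7)(5.89)/(1.300e-07) = 4.531 Ω
Seg 2: A = πr² = π(3.5900e-04 m)² = 4.049e-07 m²
R_2 = (2.62×10^-8)(14.1)/(4.049e-07) = 0.9124 Ω
Seg 3: A = πr² = π(9.5800e-04 m)² = 2.883e-06 m²
R_3 = (4.99×10^-7)(16.1)/(2.883e-06) = 2.786 Ω
R_total = R_1 + R_2 + R_3 = 8.23 Ω

8.23 Ω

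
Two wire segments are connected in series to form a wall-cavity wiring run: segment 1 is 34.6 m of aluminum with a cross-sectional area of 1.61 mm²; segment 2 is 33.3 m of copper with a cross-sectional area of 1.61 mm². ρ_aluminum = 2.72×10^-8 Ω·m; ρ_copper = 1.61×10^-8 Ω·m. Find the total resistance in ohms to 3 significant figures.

Segment 1: A = 1.61 mm² = 1.610e-06 m²
R₁ = ρL/A = (2.72×10^-8)(34.6)/(1.610e-06) = 0.5845 Ω
R₂ = (1.61×10^-8)(33.3)/(1.610e-06) = 0.333 Ω
R = R₁ + R₂ = 0.918 Ω

0.918 Ω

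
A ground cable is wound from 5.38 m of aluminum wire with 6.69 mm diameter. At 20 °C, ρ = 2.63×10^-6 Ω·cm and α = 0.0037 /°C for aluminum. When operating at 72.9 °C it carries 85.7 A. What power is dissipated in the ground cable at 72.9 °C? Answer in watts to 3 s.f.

ρ = 2.63×10^-6 Ω·cm = 2.63×10^-8 Ω·m
A = π(d/2)² = π(3.3450e-03 m)² = 3.515e-05 m²
R₍20₎ = ρL/A = (2.63×10^-8)(5.38)/(3.515e-05) = 0.004025 Ω
R₍72.9₎ = R₍20₎(1 + αΔT) = 0.004025 × (1 + 0.0037×52.9) = 0.004813 Ω
P = I²R = (85.7)² × 0.004813 = 35.4 W

35.4 W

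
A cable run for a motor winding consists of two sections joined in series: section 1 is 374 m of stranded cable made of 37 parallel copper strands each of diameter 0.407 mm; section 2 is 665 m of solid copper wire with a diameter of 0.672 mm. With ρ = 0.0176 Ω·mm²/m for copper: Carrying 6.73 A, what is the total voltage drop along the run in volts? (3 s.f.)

231 V

ρ = 0.0176 Ω·mm²/m = 1.76×10^-8 Ω·m
Section 1: A_strand = π(2.0350e-04)² = 1.301e-07 m²; R₁ = ρL/(N·A_s) = (1.76×10^-8)(374)/(37×1.301e-07) = 1.367 Ω
Section 2: A = π(d/2)² = π(3.3600e-04 m)² = 3.547e-07 m²
R₂ = (1.76×10^-8)(665)/(3.547e-07) = 33 Ω
R = R₁ + R₂ = 34.37 Ω
V = IR = 6.73 × 34.37 = 231 V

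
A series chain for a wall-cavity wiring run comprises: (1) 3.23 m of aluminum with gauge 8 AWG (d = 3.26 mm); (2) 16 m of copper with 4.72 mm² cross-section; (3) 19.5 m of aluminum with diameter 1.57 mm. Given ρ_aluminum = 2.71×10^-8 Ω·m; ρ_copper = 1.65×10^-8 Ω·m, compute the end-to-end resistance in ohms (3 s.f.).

0.339 Ω

Seg 1: A = π(3.26/2 mm)² = π(1.6300e-03 m)² = 8.347e-06 m²
R_1 = (2.71×10^-8)(3.23)/(8.347e-06) = 0.01049 Ω
Seg 2: A = 4.72 mm² = 4.720e-06 m²
R_2 = (1.65×10^-8)(16)/(4.720e-06) = 0.05593 Ω
Seg 3: A = π(d/2)² = π(7.8500e-04 m)² = 1.936e-06 m²
R_3 = (2.71×10^-8)(19.5)/(1.936e-06) = 0.273 Ω
R_total = R_1 + R_2 + R_3 = 0.339 Ω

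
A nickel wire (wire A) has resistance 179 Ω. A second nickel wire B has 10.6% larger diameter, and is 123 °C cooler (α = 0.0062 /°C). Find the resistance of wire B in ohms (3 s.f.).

34.7 Ω

R ∝ ρL/d² with ρ ∝ (1+αΔT), so R_B/R_A = (1 + 10.6/100)⁻² × (1 − 0.0062×123)
= 0.8175 × 0.2374 = 0.1941
R_B = 0.1941 × 179 = 34.7 Ω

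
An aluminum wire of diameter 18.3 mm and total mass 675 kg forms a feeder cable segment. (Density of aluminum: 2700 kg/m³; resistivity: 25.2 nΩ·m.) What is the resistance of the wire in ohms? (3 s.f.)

ρ = 25.2 nΩ·m = 2.52×10^-8 Ω·m
A = π(d/2)² = π(9.1500e-03 m)² = 2.6302e-04 m²
L = m/(density·A) = 675/(2700×2.6302e-04) = 950.5 m
R = ρL/A = (2.52×10^-8)(950.5)/(2.6302e-04) = 0.0911 Ω

0.0911 Ω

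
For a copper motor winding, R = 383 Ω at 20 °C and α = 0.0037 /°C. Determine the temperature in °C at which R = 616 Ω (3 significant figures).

R = R₀(1 + α(T − T₀)) ⇒ T = T₀ + (R/R₀ − 1)/α
T = 20 + (616/383 − 1)/0.0037 = 20 + (0.6084)/0.0037 = 184 °C

184 °C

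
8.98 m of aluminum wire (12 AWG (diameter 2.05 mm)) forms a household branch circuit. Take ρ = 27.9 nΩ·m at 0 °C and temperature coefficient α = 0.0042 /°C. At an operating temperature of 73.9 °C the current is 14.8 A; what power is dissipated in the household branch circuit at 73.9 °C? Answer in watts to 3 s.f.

21.8 W

ρ = 27.9 nΩ·m = 2.79×10^-8 Ω·m
A = π(2.05/2 mm)² = π(1.0250e-03 m)² = 3.301e-06 m²
R₍0₎ = ρL/A = (2.79×10^-8)(8.98)/(3.301e-06) = 0.07591 Ω
R₍73.9₎ = R₍0₎(1 + αΔT) = 0.07591 × (1 + 0.0042×73.9) = 0.09947 Ω
P = I²R = (14.8)² × 0.09947 = 21.8 W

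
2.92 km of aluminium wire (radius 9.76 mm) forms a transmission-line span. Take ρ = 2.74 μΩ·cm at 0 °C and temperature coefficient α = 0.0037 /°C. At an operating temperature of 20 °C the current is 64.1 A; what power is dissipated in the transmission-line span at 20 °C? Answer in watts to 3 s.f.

1180 W

ρ = 2.74 μΩ·cm = 2.74×10^-8 Ω·m
A = πr² = π(9.7600e-03 m)² = 2.993e-04 m²
R₍0₎ = ρL/A = (2.74×10^-8)(2920)/(2.993e-04) = 0.2674 Ω
R₍20₎ = R₍0₎(1 + αΔT) = 0.2674 × (1 + 0.0037×20) = 0.2871 Ω
P = I²R = (64.1)² × 0.2871 = 1180 W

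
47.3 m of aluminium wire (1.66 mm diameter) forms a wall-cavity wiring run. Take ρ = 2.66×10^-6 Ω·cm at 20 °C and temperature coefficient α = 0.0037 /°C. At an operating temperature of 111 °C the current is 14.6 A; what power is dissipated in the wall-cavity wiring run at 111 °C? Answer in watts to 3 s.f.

ρ = 2.66×10^-6 Ω·cm = 2.66×10^-8 Ω·m
A = π(d/2)² = π(8.3000e-04 m)² = 2.164e-06 m²
R₍20₎ = ρL/A = (2.66×10^-8)(47.3)/(2.164e-06) = 0.5813 Ω
R₍111₎ = R₍20₎(1 + αΔT) = 0.5813 × (1 + 0.0037×91) = 0.7771 Ω
P = I²R = (14.6)² × 0.7771 = 166 W

166 W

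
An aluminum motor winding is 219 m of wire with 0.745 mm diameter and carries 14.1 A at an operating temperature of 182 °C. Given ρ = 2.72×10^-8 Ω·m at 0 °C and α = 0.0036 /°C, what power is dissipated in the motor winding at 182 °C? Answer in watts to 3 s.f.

A = π(d/2)² = π(3.7250e-04 m)² = 4.359e-07 m²
R₍0₎ = ρL/A = (2.72×10^-8)(219)/(4.359e-07) = 13.67 Ω
R₍182₎ = R₍0₎(1 + αΔT) = 13.67 × (1 + 0.0036×182) = 22.62 Ω
P = I²R = (14.1)² × 22.62 = 4500 W

4500 W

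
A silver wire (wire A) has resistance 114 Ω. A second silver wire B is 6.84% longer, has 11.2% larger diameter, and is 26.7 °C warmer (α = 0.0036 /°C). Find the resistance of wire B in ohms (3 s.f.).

R ∝ ρL/d² with ρ ∝ (1+αΔT), so R_B/R_A = (1 + 6.84/100) × (1 + 11.2/100)⁻² × (1 + 0.0036×26.7)
= 1.068 × 0.8087 × 1.096 = 0.9471
R_B = 0.9471 × 114 = 108 Ω

108 Ω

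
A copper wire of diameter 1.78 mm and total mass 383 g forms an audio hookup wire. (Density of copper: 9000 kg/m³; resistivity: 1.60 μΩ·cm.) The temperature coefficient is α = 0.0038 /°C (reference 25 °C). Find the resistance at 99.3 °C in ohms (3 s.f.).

ρ = 1.60 μΩ·cm = 1.60×10^-8 Ω·m
A = π(d/2)² = π(8.9000e-04 m)² = 2.4885e-06 m²
L = m/(density·A) = 0.383/(9000×2.4885e-06) = 17.1 m
R = ρL/A = (1.60×10^-8)(17.1)/(2.4885e-06) = 0.11 Ω
R(99.3 °C) = 0.11 × (1 + 0.0038×74.3) = 0.141 Ω

0.141 Ω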